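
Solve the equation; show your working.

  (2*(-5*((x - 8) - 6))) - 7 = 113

Step 1. [(2*(-5*((x - 8) - 6))) - 7 = 113] add 7: x sits inside (… - 7). So sub: 2*(-5*((x - 8) - 6)) = 120.
Step 2. [2*(-5*((x - 8) - 6)) = 120] leading coefficient 2: divide by 2. So div: -5*((x - 8) - 6) = 60.
Step 3. [-5*((x - 8) - 6) = 60] -5·(inner) — divide through by -5 ⇒ div: (x - 8) - 6 = -12.
Step 4. [(x - 8) - 6 = -12] the outer -6 inverts by adding 6, so sub: x - 8 = -6.
Step 5. [x - 8 = -6] peel the -8: add 8 from each side, so sub: x = 2.

Answer: x ∈ {2}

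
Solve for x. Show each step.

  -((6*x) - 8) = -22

Step 1. [-((6*x) - 8) = -22] LHS negated; negate both sides ⇒ neg: (6*x) - 8 = 22.
Step 2. [(6*x) - 8 = 22] -8 is outermost — add 8 both sides. So sub: 6*x = 30.
Step 3. [6*x = 30] 6·(inner) — divide through by 6 ⇒ div: x = 5.

Answer: x ∈ {5}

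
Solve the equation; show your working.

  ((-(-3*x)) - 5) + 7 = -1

Step 1. [((-(-3*x)) - 5) + 7 = -1] 7 comes off first (subtract 7), so sub: (-(-3*x)) - 5 = -8.
Step 2. [(-(-3*x)) - 5 = -8] the outer -5 inverts by adding 5, so sub: -(-3*x) = -3.
Step 3. [-(-3*x) = -3] flip signs both sides. So neg: -3*x = 3.
Step 4. [-3*x = 3] -3 out front; divide by -3. So div: x = -1.

Answer: x ∈ {-1}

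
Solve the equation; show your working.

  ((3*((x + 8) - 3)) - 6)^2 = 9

Step 1. [((3*((x + 8) - 3)) - 6)^2 = 9] 9 ≥ 0, LHS is (·)² — take ±√, so sqrt: (3*((x + 8) - 3)) - 6 = 3 or -3.
Step 2. [(3*((x + 8) - 3)) - 6 = 3 or -3] 3 | LHS and 3 | 3 or -3: pull 3 out, so factor: ((x + 8) - 3) - 2 = 1 or -1.
Step 3. [((x + 8) - 3) - 2 = 1 or -1] add 2: x sits inside (… - 2). So sub: (x + 8) - 3 = 3 or 1.
Step 4. [(x + 8) - 3 = 3 or 1] peel the -3: add 3 from each side. So sub: x + 8 = 6 or 4.
Step 5. [x + 8 = 6 or 4] +8 is outermost — subtract 8 both sides, so sub: x = -2 or -4.

Answer: x ∈ {-4, -2}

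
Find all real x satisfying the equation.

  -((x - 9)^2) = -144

Step 1. [-((x - 9)^2) = -144] leading − — multiply by −1, so neg: (x - 9)^2 = 144.
Step 2. [(x - 9)^2 = 144] √ both sides: 144 ≥ 0 gives two branches ⇒ sqrt: x - 9 = 12 or -12.
Step 3. [x - 9 = 12 or -12] the outer -9 inverts by adding 9. So sub: x = 21 or -3.

Answer: x ∈ {-3, 21}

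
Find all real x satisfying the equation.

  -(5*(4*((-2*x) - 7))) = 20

Step 1. [-(5*(4*((-2*x) - 7))) = 20] leading − — multiply by −1. So neg: 5*(4*((-2*x) - 7)) = -20.
Step 2. [5*(4*((-2*x) - 7)) = -20] divide by the outer 5, so div: 4*((-2*x) - 7) = -4.
Step 3. [4*((-2*x) - 7) = -4] divide by the outer 4 ⇒ div: (-2*x) - 7 = -1.
Step 4. [(-2*x) - 7 = -1] the outer -7 inverts by adding 7. So sub: -2*x = 6.
Step 5. [-2*x = 6] -2·(inner) — divide through by -2. So div: x = -3.

Answer: x ∈ {-3}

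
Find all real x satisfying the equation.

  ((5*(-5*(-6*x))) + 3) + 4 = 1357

Step 1. [((5*(-5*(-6*x))) + 3) + 4 = 1357] 4 comes off first (subtract 4) ⇒ sub: (5*(-5*(-6*x))) + 3 = 1353.
Step 2. [(5*(-5*(-6*x))) + 3 = 1353] subtract 3: x sits inside (… + 3), so sub: 5*(-5*(-6*x)) = 1350.
Step 3. [5*(-5*(-6*x)) = 1350] LHS = 5·(…); ÷5 both sides, so div: -5*(-6*x) = 270.
Step 4. [-5*(-6*x) = 270] divide by the outer -5, so div: -6*x = -54.
Step 5. [-6*x = -54] -6 out front; divide by -6 ⇒ div: x = 9.

Answer: x ∈ {9}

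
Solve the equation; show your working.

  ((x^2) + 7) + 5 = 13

Step 1. [((x^2) + 7) + 5 = 13] +5 is outermost — subtract 5 both sides, so sub: (x^2) + 7 = 8.
Step 2. [(x^2) + 7 = 8] +7 is outermost — subtract 7 both sides ⇒ sub: x^2 = 1.
Step 3. [x^2 = 1] √ both sides: 1 ≥ 0 gives two branches. So sqrt: x = 1 or -1.

Answer: x ∈ {-1, 1}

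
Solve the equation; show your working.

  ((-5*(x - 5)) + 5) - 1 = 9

Step 1. [((-5*(x - 5)) + 5) - 1 = 9] -1 is outermost — add 1 both sides, so sub: (-5*(x - 5)) + 5 = 10.
Step 2. [(-5*(x - 5)) + 5 = 10] common factor -5 (LHS and 10) — divide through, so factor: (x - 5) - 1 = -2.
Step 3. [(x - 5) - 1 = -2] peel the -1: add 1 from each side, so sub: x - 5 = -1.
Step 4. [x - 5 = -1] peel the -5: add 5 from each side, so sub: x = 4.

Answer: x ∈ {4}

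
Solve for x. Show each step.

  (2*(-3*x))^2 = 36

Step 1. [(2*(-3*x))^2 = 36] LHS squared, RHS 36 ≥ 0: apply √ (±) ⇒ sqrt: 2*(-3*x) = 6 or -6.
Step 2. [2*(-3*x) = 6 or -6] 2·(inner) — divide through by 2 ⇒ div: -3*x = 3 or -3.
Step 3. [-3*x = 3 or -3] -3·(inner) — divide through by -3 ⇒ div: x = -1 or 1.

Answer: x ∈ {-1, 1}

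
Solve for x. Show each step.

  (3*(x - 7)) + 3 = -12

Step 1. [(3*(x - 7)) + 3 = -12] subtract 3: x sits inside (… + 3), so sub: 3*(x - 7) = -15.
Step 2. [3*(x - 7) = -15] leading coefficient 3: divide by 3 ⇒ div: x - 7 = -5.
Step 3. [x - 7 = -5] add 7: x sits inside (… - 7). So sub: x = 2.

Answer: x ∈ {2}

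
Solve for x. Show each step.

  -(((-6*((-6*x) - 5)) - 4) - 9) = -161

Step 1. [-(((-6*((-6*x) - 5)) - 4) - 9) = -161] LHS negated; negate both sides, so neg: ((-6*((-6*x) - 5)) - 4) - 9 = 161.
Step 2. [((-6*((-6*x) - 5)) - 4) - 9 = 161] 9 comes off first (add 9). So sub: (-6*((-6*x) - 5)) - 4 = 170.
Step 3. [(-6*((-6*x) - 5)) - 4 = 170] add 4: x sits inside (… - 4). So sub: -6*((-6*x) - 5) = 174.
Step 4. [-6*((-6*x) - 5) = 174] leading coefficient -6: divide by -6 ⇒ div: (-6*x) - 5 = -29.
Step 5. [(-6*x) - 5 = -29] -5 is outermost — add 5 both sides, so sub: -6*x = -24.
Step 6. [-6*x = -24] -6 out front; divide by -6, so div: x = 4.

Answer: x ∈ {4}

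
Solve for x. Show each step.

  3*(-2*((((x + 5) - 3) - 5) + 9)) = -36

Step 1. [3*(-2*((((x + 5) - 3) - 5) + 9)) = -36] 3 out front; divide by 3, so div: -2*((((x + 5) - 3) - 5) + 9) = -12.
Step 2. [-2*((((x + 5) - 3) - 5) + 9) = -12] divide by the outer -2 ⇒ div: (((x + 5) - 3) - 5) + 9 = 6.
Step 3. [(((x + 5) - 3) - 5) + 9 = 6] the outer +9 inverts by subtracting 9 ⇒ sub: ((x + 5) - 3) - 5 = -3.
Step 4. [((x + 5) - 3) - 5 = -3] -5 is outermost — add 5 both sides, so sub: (x + 5) - 3 = 2.
Step 5. [(x + 5) - 3 = 2] the outer -3 inverts by adding 3, so sub: x + 5 = 5.
Step 6. [x + 5 = 5] 5 comes off first (subtract 5) ⇒ sub: x = 0.

Answer: x ∈ {0}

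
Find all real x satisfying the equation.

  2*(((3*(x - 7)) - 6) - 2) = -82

Step 1. [2*(((3*(x - 7)) - 6) - 2) = -82] divide by the outer 2 ⇒ div: ((3*(x - 7)) - 6) - 2 = -41.
Step 2. [((3*(x - 7)) - 6) - 2 = -41] peel the -2: add 2 from each side. So sub: (3*(x - 7)) - 6 = -39.
Step 3. [(3*(x - 7)) - 6 = -39] the outer -6 inverts by adding 6. So sub: 3*(x - 7) = -33.
Step 4. [3*(x - 7) = -33] leading coefficient 3: divide by 3. So div: x - 7 = -11.
Step 5. [x - 7 = -11] peel the -7: add 7 from each side, so sub: x = -4.

Answer: x ∈ {-4}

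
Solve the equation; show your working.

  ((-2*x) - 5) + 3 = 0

Step 1. [((-2*x) - 5) + 3 = 0] peel the +3: subtract 3 from each side. So sub: (-2*x) - 5 = -3.
Step 2. [(-2*x) - 5 = -3] 5 comes off first (add 5), so sub: -2*x = 2.
Step 3. [-2*x = 2] -2·(inner) — divide through by -2. So div: x = -1.

Answer: x ∈ {-1}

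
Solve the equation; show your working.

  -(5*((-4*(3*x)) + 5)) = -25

Step 1. [-(5*((-4*(3*x)) + 5)) = -25] LHS negated; negate both sides, so neg: 5*((-4*(3*x)) + 5) = 25.
Step 2. [5*((-4*(3*x)) + 5) = 25] leading coefficient 5: divide by 5 ⇒ div: (-4*(3*x)) + 5 = 5.
Step 3. [(-4*(3*x)) + 5 = 5] subtract 5: x sits inside (… + 5). So sub: -4*(3*x) = 0.
Step 4. [-4*(3*x) = 0] -4 out front; divide by -4, so div: 3*x = 0.
Step 5. [3*x = 0] 3 out front; divide by 3, so div: x = 0.

Answer: x ∈ {0}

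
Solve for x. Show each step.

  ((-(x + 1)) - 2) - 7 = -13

Step 1. [((-(x + 1)) - 2) - 7 = -13] -7 is outermost — add 7 both sides ⇒ sub: (-(x + 1)) - 2 = -6.
Step 2. [(-(x + 1)) - 2 = -6] the outer -2 inverts by adding 2. So sub: -(x + 1) = -4.
Step 3. [-(x + 1) = -4] flip signs both sides, so neg: x + 1 = 4.
Step 4. [x + 1 = 4] subtract 1: x sits inside (… + 1), so sub: x = 3.

Answer: x ∈ {3}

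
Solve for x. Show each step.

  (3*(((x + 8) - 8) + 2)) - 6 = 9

Step 1. [(3*(((x + 8) - 8) + 2)) - 6 = 9] 3 | LHS and 3 | 9: pull 3 out ⇒ factor: (((x + 8) - 8) + 2) - 2 = 3.
Step 2. [(((x + 8) - 8) + 2) - 2 = 3] -2 is outermost — add 2 both sides. So sub: ((x + 8) - 8) + 2 = 5.
Step 3. [((x + 8) - 8) + 2 = 5] peel the +2: subtract 2 from each side, so sub: (x + 8) - 8 = 3.
Step 4. [(x + 8) - 8 = 3] -8 is outermost — add 8 both sides ⇒ sub: x + 8 = 11.
Step 5. [x + 8 = 11] the outer +8 inverts by subtracting 8. So sub: x = 3.

Answer: x ∈ {3}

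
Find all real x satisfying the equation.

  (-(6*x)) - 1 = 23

Step 1. [(-(6*x)) - 1 = 23] the outer -1 inverts by adding 1, so sub: -(6*x) = 24.
Step 2. [-(6*x) = 24] flip signs both sides. So neg: 6*x = -24.
Step 3. [6*x = -24] divide by the outer 6, so div: x = -4.

Answer: x ∈ {-4}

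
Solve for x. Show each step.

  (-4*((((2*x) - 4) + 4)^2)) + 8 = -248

Step 1. [(-4*((((2*x) - 4) + 4)^2)) + 8 = -248] -4 | LHS and -4 | -248: pull -4 out, so factor: ((((2*x) - 4) + 4)^2) - 2 = 62.
Step 2. [((((2*x) - 4) + 4)^2) - 2 = 62] the outer -2 inverts by adding 2, so sub: (((2*x) - 4) + 4)^2 = 64.
Step 3. [(((2*x) - 4) + 4)^2 = 64] LHS squared, RHS 64 ≥ 0: apply √ (±). So sqrt: ((2*x) - 4) + 4 = 8 or -8.
Step 4. [((2*x) - 4) + 4 = 8 or -8] 4 comes off first (subtract 4) ⇒ sub: (2*x) - 4 = 4 or -12.
Step 5. [(2*x) - 4 = 4 or -12] -4 is outermost — add 4 both sides, so sub: 2*x = 8 or -8.
Step 6. [2*x = 8 or -8] divide by the outer 2 ⇒ div: x = 4 or -4.

Answer: x ∈ {-4, 4}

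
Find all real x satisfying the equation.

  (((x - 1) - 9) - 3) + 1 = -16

Step 1. [(((x - 1) - 9) - 3) + 1 = -16] peel the +1: subtract 1 from each side, so sub: ((x - 1) - 9) - 3 = -17.
Step 2. [((x - 1) - 9) - 3 = -17] peel the -3: add 3 from each side ⇒ sub: (x - 1) - 9 = -14.
Step 3. [(x - 1) - 9 = -14] 9 comes off first (add 9). So sub: x - 1 = -5.
Step 4. [x - 1 = -5] 1 comes off first (add 1). So sub: x = -4.

Answer: x ∈ {-4}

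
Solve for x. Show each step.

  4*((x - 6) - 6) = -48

Step 1. [4*((x - 6) - 6) = -48] divide by the outer 4. So div: (x - 6) - 6 = -12.
Step 2. [(x - 6) - 6 = -12] peel the -6: add 6 from each side. So sub: x - 6 = -6.
Step 3. [x - 6 = -6] peel the -6: add 6 from each side. So sub: x = 0.

Answer: x ∈ {0}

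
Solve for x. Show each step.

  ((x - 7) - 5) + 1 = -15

Step 1. [((x - 7) - 5) + 1 = -15] the outer +1 inverts by subtracting 1. So sub: (x - 7) - 5 = -16.
Step 2. [(x - 7) - 5 = -16] 5 comes off first (add 5), so sub: x - 7 = -11.
Step 3. [x - 7 = -11] peel the -7: add 7 from each side ⇒ sub: x = -4.

Answer: x ∈ {-4}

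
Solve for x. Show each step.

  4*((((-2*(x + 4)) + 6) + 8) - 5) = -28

Step 1. [4*((((-2*(x + 4)) + 6) + 8) - 5) = -28] 4 out front; divide by 4, so div: (((-2*(x + 4)) + 6) + 8) - 5 = -7.
Step 2. [(((-2*(x + 4)) + 6) + 8) - 5 = -7] add 5: x sits inside (… - 5), so sub: ((-2*(x + 4)) + 6) + 8 = -2.
Step 3. [((-2*(x + 4)) + 6) + 8 = -2] the outer +8 inverts by subtracting 8. So sub: (-2*(x + 4)) + 6 = -10.
Step 4. [(-2*(x + 4)) + 6 = -10] the outer +6 inverts by subtracting 6, so sub: -2*(x + 4) = -16.
Step 5. [-2*(x + 4) = -16] LHS = -2·(…); ÷-2 both sides. So div: x + 4 = 8.
Step 6. [x + 4 = 8] peel the +4: subtract 4 from each side ⇒ sub: x = 4.

Answer: x ∈ {4}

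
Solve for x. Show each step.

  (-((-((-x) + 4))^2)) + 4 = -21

Step 1. [(-((-((-x) + 4))^2)) + 4 = -21] subtract 4: x sits inside (… + 4). So sub: -((-((-x) + 4))^2) = -25.
Step 2. [-((-((-x) + 4))^2) = -25] leading − — multiply by −1. So neg: (-((-x) + 4))^2 = 25.
Step 3. [(-((-x) + 4))^2 = 25] LHS squared, RHS 25 ≥ 0: apply √ (±) ⇒ sqrt: -((-x) + 4) = 5 or -5.
Step 4. [-((-x) + 4) = 5 or -5] LHS negated; negate both sides, so neg: (-x) + 4 = -5 or 5.
Step 5. [(-x) + 4 = -5 or 5] subtract 4: x sits inside (… + 4), so sub: -x = -9 or 1.
Step 6. [-x = -9 or 1] flip signs both sides. So neg: x = 9 or -1.

Answer: x ∈ {-1, 9}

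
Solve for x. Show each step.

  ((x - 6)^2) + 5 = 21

Step 1. [((x - 6)^2) + 5 = 21] 5 comes off first (subtract 5). So sub: (x - 6)^2 = 16.
Step 2. [(x - 6)^2 = 16] LHS squared, RHS 16 ≥ 0: apply √ (±) ⇒ sqrt: x - 6 = 4 or -4.
Step 3. [x - 6 = 4 or -4] the outer -6 inverts by adding 6, so sub: x = 10 or 2.

Answer: x ∈ {2, 10}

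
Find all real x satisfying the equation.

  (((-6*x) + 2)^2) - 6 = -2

Step 1. [(((-6*x) + 2)^2) - 6 = -2] add 6: x sits inside (… - 6) ⇒ sub: ((-6*x) + 2)^2 = 4.
Step 2. [((-6*x) + 2)^2 = 4] 4 ≥ 0, LHS is (·)² — take ±√. So sqrt: (-6*x) + 2 = 2 or -2.
Step 3. [(-6*x) + 2 = 2 or -2] the outer +2 inverts by subtracting 2, so sub: -6*x = 0 or -4.
Step 4. [-6*x = 0 or -4] leading coefficient -6: divide by -6, so div: x = 0 or 2/3.

Answer: x ∈ {0, 2/3}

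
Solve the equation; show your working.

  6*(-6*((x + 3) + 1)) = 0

Step 1. [6*(-6*((x + 3) + 1)) = 0] divide by the outer 6, so div: -6*((x + 3) + 1) = 0.
Step 2. [-6*((x + 3) + 1) = 0] leading coefficient -6: divide by -6. So div: (x + 3) + 1 = 0.
Step 3. [(x + 3) + 1 = 0] subtract 1: x sits inside (… + 1) ⇒ sub: x + 3 = -1.
Step 4. [x + 3 = -1] the outer +3 inverts by subtracting 3. So sub: x = -4.

Answer: x ∈ {-4}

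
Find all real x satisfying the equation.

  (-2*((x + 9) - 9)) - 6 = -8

Step 1. [(-2*((x + 9) - 9)) - 6 = -8] peel the -6: add 6 from each side, so sub: -2*((x + 9) - 9) = -2.
Step 2. [-2*((x + 9) - 9) = -2] LHS = -2·(…); ÷-2 both sides. So div: (x + 9) - 9 = 1.
Step 3. [(x + 9) - 9 = 1] add 9: x sits inside (… - 9) ⇒ sub: x + 9 = 10.
Step 4. [x + 9 = 10] the outer +9 inverts by subtracting 9, so sub: x = 1.

Answer: x ∈ {1}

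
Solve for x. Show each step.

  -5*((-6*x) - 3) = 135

Step 1. [-5*((-6*x) - 3) = 135] leading coefficient -5: divide by -5 ⇒ div: (-6*x) - 3 = -27.
Step 2. [(-6*x) - 3 = -27] the outer -3 inverts by adding 3, so sub: -6*x = -24.
Step 3. [-6*x = -24] -6 out front; divide by -6, so div: x = 4.

Answer: x ∈ {4}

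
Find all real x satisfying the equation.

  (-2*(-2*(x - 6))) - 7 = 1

Step 1. [(-2*(-2*(x - 6))) - 7 = 1] the outer -7 inverts by adding 7, so sub: -2*(-2*(x - 6)) = 8.
Step 2. [-2*(-2*(x - 6)) = 8] divide by the outer -2, so div: -2*(x - 6) = -4.
Step 3. [-2*(x - 6) = -4] leading coefficient -2: divide by -2 ⇒ div: x - 6 = 2.
Step 4. [x - 6 = 2] -6 is outermost — add 6 both sides, so sub: x = 8.

Answer: x ∈ {8}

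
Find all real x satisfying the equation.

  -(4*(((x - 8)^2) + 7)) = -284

Step 1. [-(4*(((x - 8)^2) + 7)) = -284] leading − — multiply by −1. So neg: 4*(((x - 8)^2) + 7) = 284.
Step 2. [4*(((x - 8)^2) + 7) = 284] 4 out front; divide by 4 ⇒ div: ((x - 8)^2) + 7 = 71.
Step 3. [((x - 8)^2) + 7 = 71] +7 is outermost — subtract 7 both sides, so sub: (x - 8)^2 = 64.
Step 4. [(x - 8)^2 = 64] LHS squared, RHS 64 ≥ 0: apply √ (±), so sqrt: x - 8 = 8 or -8.
Step 5. [x - 8 = 8 or -8] the outer -8 inverts by adding 8. So sub: x = 16 or 0.

Answer: x ∈ {0, 16}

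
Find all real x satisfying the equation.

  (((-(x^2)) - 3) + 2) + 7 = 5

Step 1. [(((-(x^2)) - 3) + 2) + 7 = 5] peel the +7: subtract 7 from each side, so sub: ((-(x^2)) - 3) + 2 = -2.
Step 2. [((-(x^2)) - 3) + 2 = -2] subtract 2: x sits inside (… + 2). So sub: (-(x^2)) - 3 = -4.
Step 3. [(-(x^2)) - 3 = -4] peel the -3: add 3 from each side. So sub: -(x^2) = -1.
Step 4. [-(x^2) = -1] leading − — multiply by −1. So neg: x^2 = 1.
Step 5. [x^2 = 1] √ both sides: 1 ≥ 0 gives two branches, so sqrt: x = 1 or -1.

Answer: x ∈ {-1, 1}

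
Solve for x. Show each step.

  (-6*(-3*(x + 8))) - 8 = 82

Step 1. [(-6*(-3*(x + 8))) - 8 = 82] the outer -8 inverts by adding 8. So sub: -6*(-3*(x + 8)) = 90.
Step 2. [-6*(-3*(x + 8)) = 90] -6 out front; divide by -6 ⇒ div: -3*(x + 8) = -15.
Step 3. [-3*(x + 8) = -15] -3 out front; divide by -3, so div: x + 8 = 5.
Step 4. [x + 8 = 5] 8 comes off first (subtract 8), so sub: x = -3.

Answer: x ∈ {-3}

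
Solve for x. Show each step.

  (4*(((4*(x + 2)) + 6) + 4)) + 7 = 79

Step 1. [(4*(((4*(x + 2)) + 6) + 4)) + 7 = 79] subtract 7: x sits inside (… + 7) ⇒ sub: 4*(((4*(x + 2)) + 6) + 4) = 72.
Step 2. [4*(((4*(x + 2)) + 6) + 4) = 72] leading coefficient 4: divide by 4, so div: ((4*(x + 2)) + 6) + 4 = 18.
Step 3. [((4*(x + 2)) + 6) + 4 = 18] the outer +4 inverts by subtracting 4, so sub: (4*(x + 2)) + 6 = 14.
Step 4. [(4*(x + 2)) + 6 = 14] subtract 6: x sits inside (… + 6) ⇒ sub: 4*(x + 2) = 8.
Step 5. [4*(x + 2) = 8] divide by the outer 4 ⇒ div: x + 2 = 2.
Step 6. [x + 2 = 2] +2 is outermost — subtract 2 both sides, so sub: x = 0.

Answer: x ∈ {0}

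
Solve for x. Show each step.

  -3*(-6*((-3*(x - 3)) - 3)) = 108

Step 1. [-3*(-6*((-3*(x - 3)) - 3)) = 108] -3·(inner) — divide through by -3, so div: -6*((-3*(x - 3)) - 3) = -36.
Step 2. [-6*((-3*(x - 3)) - 3) = -36] leading coefficient -6: divide by -6, so div: (-3*(x - 3)) - 3 = 6.
Step 3. [(-3*(x - 3)) - 3 = 6] peel the -3: add 3 from each side. So sub: -3*(x - 3) = 9.
Step 4. [-3*(x - 3) = 9] -3 out front; divide by -3. So div: x - 3 = -3.
Step 5. [x - 3 = -3] peel the -3: add 3 from each side, so sub: x = 0.

Answer: x ∈ {0}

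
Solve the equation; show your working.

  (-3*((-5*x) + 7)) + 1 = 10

Step 1. [(-3*((-5*x) + 7)) + 1 = 10] subtract 1: x sits inside (… + 1) ⇒ sub: -3*((-5*x) + 7) = 9.
Step 2. [-3*((-5*x) + 7) = 9] -3 out front; divide by -3. So div: (-5*x) + 7 = -3.
Step 3. [(-5*x) + 7 = -3] 7 comes off first (subtract 7) ⇒ sub: -5*x = -10.
Step 4. [-5*x = -10] -5 out front; divide by -5, so div: x = 2.

Answer: x ∈ {2}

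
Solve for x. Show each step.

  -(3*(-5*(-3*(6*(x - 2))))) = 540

Step 1. [-(3*(-5*(-3*(6*(x - 2))))) = 540] flip signs both sides. So neg: 3*(-5*(-3*(6*(x - 2)))) = -540.
Step 2. [3*(-5*(-3*(6*(x - 2)))) = -540] 3·(inner) — divide through by 3 ⇒ div: -5*(-3*(6*(x - 2))) = -180.
Step 3. [-5*(-3*(6*(x - 2))) = -180] leading coefficient -5: divide by -5. So div: -3*(6*(x - 2)) = 36.
Step 4. [-3*(6*(x - 2)) = 36] -3·(inner) — divide through by -3. So div: 6*(x - 2) = -12.
Step 5. [6*(x - 2) = -12] leading coefficient 6: divide by 6, so div: x - 2 = -2.
Step 6. [x - 2 = -2] peel the -2: add 2 from each side. So sub: x = 0.

Answer: x ∈ {0}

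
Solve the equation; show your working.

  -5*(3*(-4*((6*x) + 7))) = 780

Step 1. [-5*(3*(-4*((6*x) + 7))) = 780] divide by the outer -5. So div: 3*(-4*((6*x) + 7)) = -156.
Step 2. [3*(-4*((6*x) + 7)) = -156] leading coefficient 3: divide by 3 ⇒ div: -4*((6*x) + 7) = -52.
Step 3. [-4*((6*x) + 7) = -52] divide by the outer -4. So div: (6*x) + 7 = 13.
Step 4. [(6*x) + 7 = 13] subtract 7: x sits inside (… + 7) ⇒ sub: 6*x = 6.
Step 5. [6*x = 6] leading coefficient 6: divide by 6, so div: x = 1.

Answer: x ∈ {1}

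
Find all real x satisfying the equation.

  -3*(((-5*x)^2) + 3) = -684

Step 1. [-3*(((-5*x)^2) + 3) = -684] LHS = -3·(…); ÷-3 both sides ⇒ div: ((-5*x)^2) + 3 = 228.
Step 2. [((-5*x)^2) + 3 = 228] 3 comes off first (subtract 3), so sub: (-5*x)^2 = 225.
Step 3. [(-5*x)^2 = 225] √ both sides: 225 ≥ 0 gives two branches, so sqrt: -5*x = 15 or -15.
Step 4. [-5*x = 15 or -15] -5 out front; divide by -5 ⇒ div: x = -3 or 3.

Answer: x ∈ {-3, 3}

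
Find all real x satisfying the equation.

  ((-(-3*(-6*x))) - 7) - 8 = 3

Step 1. [((-(-3*(-6*x))) - 7) - 8 = 3] 8 comes off first (add 8), so sub: (-(-3*(-6*x))) - 7 = 11.
Step 2. [(-(-3*(-6*x))) - 7 = 11] 7 comes off first (add 7) ⇒ sub: -(-3*(-6*x)) = 18.
Step 3. [-(-3*(-6*x)) = 18] LHS negated; negate both sides, so neg: -3*(-6*x) = -18.
Step 4. [-3*(-6*x) = -18] LHS = -3·(…); ÷-3 both sides, so div: -6*x = 6.
Step 5. [-6*x = 6] leading coefficient -6: divide by -6. So div: x = -1.

Answer: x ∈ {-1}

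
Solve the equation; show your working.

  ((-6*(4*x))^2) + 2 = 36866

Step 1. [((-6*(4*x))^2) + 2 = 36866] subtract 2: x sits inside (… + 2) ⇒ sub: (-6*(4*x))^2 = 36864.
Step 2. [(-6*(4*x))^2 = 36864] √ both sides: 36864 ≥ 0 gives two branches, so sqrt: -6*(4*x) = 192 or -192.
Step 3. [-6*(4*x) = 192 or -192] LHS = -6·(…); ÷-6 both sides. So div: 4*x = -32 or 32.
Step 4. [4*x = -32 or 32] leading coefficient 4: divide by 4. So div: x = -8 or 8.

Answer: x ∈ {-8, 8}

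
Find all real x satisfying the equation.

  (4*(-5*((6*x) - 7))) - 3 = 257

Step 1. [(4*(-5*((6*x) - 7))) - 3 = 257] add 3: x sits inside (… - 3) ⇒ sub: 4*(-5*((6*x) - 7)) = 260.
Step 2. [4*(-5*((6*x) - 7)) = 260] 4 out front; divide by 4, so div: -5*((6*x) - 7) = 65.
Step 3. [-5*((6*x) - 7) = 65] -5 out front; divide by -5 ⇒ div: (6*x) - 7 = -13.
Step 4. [(6*x) - 7 = -13] peel the -7: add 7 from each side, so sub: 6*x = -6.
Step 5. [6*x = -6] 6 out front; divide by 6. So div: x = -1.

Answer: x ∈ {-1}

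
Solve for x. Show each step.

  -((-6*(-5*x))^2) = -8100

Step 1. [-((-6*(-5*x))^2) = -8100] leading − — multiply by −1. So neg: (-6*(-5*x))^2 = 8100.
Step 2. [(-6*(-5*x))^2 = 8100] √ both sides: 8100 ≥ 0 gives two branches. So sqrt: -6*(-5*x) = 90 or -90.
Step 3. [-6*(-5*x) = 90 or -90] leading coefficient -6: divide by -6. So div: -5*x = -15 or 15.
Step 4. [-5*x = -15 or 15] divide by the outer -5, so div: x = 3 or -3.

Answer: x ∈ {-3, 3}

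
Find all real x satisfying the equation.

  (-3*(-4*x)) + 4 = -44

Step 1. [(-3*(-4*x)) + 4 = -44] the outer +4 inverts by subtracting 4 ⇒ sub: -3*(-4*x) = -48.
Step 2. [-3*(-4*x) = -48] divide by the outer -3, so div: -4*x = 16.
Step 3. [-4*x = 16] leading coefficient -4: divide by -4 ⇒ div: x = -4.

Answer: x ∈ {-4}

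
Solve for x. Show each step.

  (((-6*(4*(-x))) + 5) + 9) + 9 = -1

Step 1. [(((-6*(4*(-x))) + 5) + 9) + 9 = -1] subtract 9: x sits inside (… + 9) ⇒ sub: ((-6*(4*(-x))) + 5) + 9 = -10.
Step 2. [((-6*(4*(-x))) + 5) + 9 = -10] peel the +9: subtract 9 from each side. So sub: (-6*(4*(-x))) + 5 = -19.
Step 3. [(-6*(4*(-x))) + 5 = -19] subtract 5: x sits inside (… + 5), so sub: -6*(4*(-x)) = -24.
Step 4. [-6*(4*(-x)) = -24] leading coefficient -6: divide by -6, so div: 4*(-x) = 4.
Step 5. [4*(-x) = 4] 4·(inner) — divide through by 4, so div: -x = 1.
Step 6. [-x = 1] flip signs both sides. So neg: x = -1.

Answer: x ∈ {-1}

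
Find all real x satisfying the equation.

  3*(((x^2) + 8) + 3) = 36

Step 1. [3*(((x^2) + 8) + 3) = 36] divide by the outer 3. So div: ((x^2) + 8) + 3 = 12.
Step 2. [((x^2) + 8) + 3 = 12] 3 comes off first (subtract 3), so sub: (x^2) + 8 = 9.
Step 3. [(x^2) + 8 = 9] peel the +8: subtract 8 from each side. So sub: x^2 = 1.
Step 4. [x^2 = 1] √ both sides: 1 ≥ 0 gives two branches ⇒ sqrt: x = 1 or -1.

Answer: x ∈ {-1, 1}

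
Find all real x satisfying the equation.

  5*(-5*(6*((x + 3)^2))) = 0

Step 1. [5*(-5*(6*((x + 3)^2))) = 0] leading coefficient 5: divide by 5, so div: -5*(6*((x + 3)^2)) = 0.
Step 2. [-5*(6*((x + 3)^2)) = 0] divide by the outer -5. So div: 6*((x + 3)^2) = 0.
Step 3. [6*((x + 3)^2) = 0] LHS = 6·(…); ÷6 both sides ⇒ div: (x + 3)^2 = 0.
Step 4. [(x + 3)^2 = 0] 0 ≥ 0, LHS is (·)² — take ±√. So sqrt: x + 3 = 0.
Step 5. [x + 3 = 0] subtract 3: x sits inside (… + 3) ⇒ sub: x = -3.

Answer: x ∈ {-3}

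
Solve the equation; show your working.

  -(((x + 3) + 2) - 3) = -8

Step 1. [-(((x + 3) + 2) - 3) = -8] LHS negated; negate both sides. So neg: ((x + 3) + 2) - 3 = 8.
Step 2. [((x + 3) + 2) - 3 = 8] 3 comes off first (add 3), so sub: (x + 3) + 2 = 11.
Step 3. [(x + 3) + 2 = 11] +2 is outermost — subtract 2 both sides, so sub: x + 3 = 9.
Step 4. [x + 3 = 9] subtract 3: x sits inside (… + 3) ⇒ sub: x = 6.

Answer: x ∈ {6}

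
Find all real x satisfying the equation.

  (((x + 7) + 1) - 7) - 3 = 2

Step 1. [(((x + 7) + 1) - 7) - 3 = 2] 3 comes off first (add 3). So sub: ((x + 7) + 1) - 7 = 5.
Step 2. [((x + 7) + 1) - 7 = 5] peel the -7: add 7 from each side ⇒ sub: (x + 7) + 1 = 12.
Step 3. [(x + 7) + 1 = 12] 1 comes off first (subtract 1). So sub: x + 7 = 11.
Step 4. [x + 7 = 11] the outer +7 inverts by subtracting 7. So sub: x = 4.

Answer: x ∈ {4}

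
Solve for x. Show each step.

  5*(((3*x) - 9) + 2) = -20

Step 1. [5*(((3*x) - 9) + 2) = -20] 5 out front; divide by 5 ⇒ div: ((3*x) - 9) + 2 = -4.
Step 2. [((3*x) - 9) + 2 = -4] subtract 2: x sits inside (… + 2) ⇒ sub: (3*x) - 9 = -6.
Step 3. [(3*x) - 9 = -6] 3 | LHS and 3 | -6: pull 3 out ⇒ factor: x - 3 = -2.
Step 4. [x - 3 = -2] the outer -3 inverts by adding 3. So sub: x = 1.

Answer: x ∈ {1}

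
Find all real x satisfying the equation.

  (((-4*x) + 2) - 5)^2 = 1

Step 1. [(((-4*x) + 2) - 5)^2 = 1] √ both sides: 1 ≥ 0 gives two branches. So sqrt: ((-4*x) + 2) - 5 = 1 or -1.
Step 2. [((-4*x) + 2) - 5 = 1 or -1] peel the -5: add 5 from each side ⇒ sub: (-4*x) + 2 = 6 or 4.
Step 3. [(-4*x) + 2 = 6 or 4] peel the +2: subtract 2 from each side ⇒ sub: -4*x = 4 or 2.
Step 4. [-4*x = 4 or 2] -4 out front; divide by -4 ⇒ div: x = -1 or -1/2.

Answer: x ∈ {-1, -1/2}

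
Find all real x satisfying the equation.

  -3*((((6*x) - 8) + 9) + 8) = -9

Step 1. [-3*((((6*x) - 8) + 9) + 8) = -9] divide by the outer -3. So div: (((6*x) - 8) + 9) + 8 = 3.
Step 2. [(((6*x) - 8) + 9) + 8 = 3] +8 is outermost — subtract 8 both sides. So sub: ((6*x) - 8) + 9 = -5.
Step 3. [((6*x) - 8) + 9 = -5] peel the +9: subtract 9 from each side. So sub: (6*x) - 8 = -14.
Step 4. [(6*x) - 8 = -14] peel the -8: add 8 from each side ⇒ sub: 6*x = -6.
Step 5. [6*x = -6] 6 out front; divide by 6, so div: x = -1.

Answer: x ∈ {-1}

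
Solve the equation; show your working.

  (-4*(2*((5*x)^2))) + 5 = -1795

Step 1. [(-4*(2*((5*x)^2))) + 5 = -1795] +5 is outermost — subtract 5 both sides, so sub: -4*(2*((5*x)^2)) = -1800.
Step 2. [-4*(2*((5*x)^2)) = -1800] -4 out front; divide by -4 ⇒ div: 2*((5*x)^2) = 450.
Step 3. [2*((5*x)^2) = 450] leading coefficient 2: divide by 2, so div: (5*x)^2 = 225.
Step 4. [(5*x)^2 = 225] LHS squared, RHS 225 ≥ 0: apply √ (±) ⇒ sqrt: 5*x = 15 or -15.
Step 5. [5*x = 15 or -15] divide by the outer 5, so div: x = 3 or -3.

Answer: x ∈ {-3, 3}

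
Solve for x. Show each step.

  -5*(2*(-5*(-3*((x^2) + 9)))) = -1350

Step 1. [-5*(2*(-5*(-3*((x^2) + 9)))) = -1350] -5·(inner) — divide through by -5 ⇒ div: 2*(-5*(-3*((x^2) + 9))) = 270.
Step 2. [2*(-5*(-3*((x^2) + 9))) = 270] LHS = 2·(…); ÷2 both sides ⇒ div: -5*(-3*((x^2) + 9)) = 135.
Step 3. [-5*(-3*((x^2) + 9)) = 135] leading coefficient -5: divide by -5, so div: -3*((x^2) + 9) = -27.
Step 4. [-3*((x^2) + 9) = -27] divide by the outer -3. So div: (x^2) + 9 = 9.
Step 5. [(x^2) + 9 = 9] 9 comes off first (subtract 9). So sub: x^2 = 0.
Step 6. [x^2 = 0] LHS squared, RHS 0 ≥ 0: apply √ (±) ⇒ sqrt: x = 0.

Answer: x ∈ {0}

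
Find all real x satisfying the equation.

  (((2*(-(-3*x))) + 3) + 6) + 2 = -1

Step 1. [(((2*(-(-3*x))) + 3) + 6) + 2 = -1] subtract 2: x sits inside (… + 2), so sub: ((2*(-(-3*x))) + 3) + 6 = -3.
Step 2. [((2*(-(-3*x))) + 3) + 6 = -3] 6 comes off first (subtract 6) ⇒ sub: (2*(-(-3*x))) + 3 = -9.
Step 3. [(2*(-(-3*x))) + 3 = -9] the outer +3 inverts by subtracting 3, so sub: 2*(-(-3*x)) = -12.
Step 4. [2*(-(-3*x)) = -12] leading coefficient 2: divide by 2. So div: -(-3*x) = -6.
Step 5. [-(-3*x) = -6] flip signs both sides, so neg: -3*x = 6.
Step 6. [-3*x = 6] divide by the outer -3. So div: x = -2.

Answer: x ∈ {-2}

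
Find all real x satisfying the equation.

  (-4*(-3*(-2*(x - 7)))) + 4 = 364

Step 1. [(-4*(-3*(-2*(x - 7)))) + 4 = 364] the outer +4 inverts by subtracting 4, so sub: -4*(-3*(-2*(x - 7))) = 360.
Step 2. [-4*(-3*(-2*(x - 7))) = 360] LHS = -4·(…); ÷-4 both sides ⇒ div: -3*(-2*(x - 7)) = -90.
Step 3. [-3*(-2*(x - 7)) = -90] -3 out front; divide by -3. So div: -2*(x - 7) = 30.
Step 4. [-2*(x - 7) = 30] LHS = -2·(…); ÷-2 both sides ⇒ div: x - 7 = -15.
Step 5. [x - 7 = -15] -7 is outermost — add 7 both sides. So sub: x = -8.

Answer: x ∈ {-8}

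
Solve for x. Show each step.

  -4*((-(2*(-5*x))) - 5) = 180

Step 1. [-4*((-(2*(-5*x))) - 5) = 180] LHS = -4·(…); ÷-4 both sides ⇒ div: (-(2*(-5*x))) - 5 = -45.
Step 2. [(-(2*(-5*x))) - 5 = -45] add 5: x sits inside (… - 5). So sub: -(2*(-5*x)) = -40.
Step 3. [-(2*(-5*x)) = -40] leading − — multiply by −1. So neg: 2*(-5*x) = 40.
Step 4. [2*(-5*x) = 40] 2·(inner) — divide through by 2, so div: -5*x = 20.
Step 5. [-5*x = 20] divide by the outer -5 ⇒ div: x = -4.

Answer: x ∈ {-4}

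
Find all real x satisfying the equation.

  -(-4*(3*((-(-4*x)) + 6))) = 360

Step 1. [-(-4*(3*((-(-4*x)) + 6))) = 360] leading − — multiply by −1. So neg: -4*(3*((-(-4*x)) + 6)) = -360.
Step 2. [-4*(3*((-(-4*x)) + 6)) = -360] divide by the outer -4, so div: 3*((-(-4*x)) + 6) = 90.
Step 3. [3*((-(-4*x)) + 6) = 90] divide by the outer 3. So div: (-(-4*x)) + 6 = 30.
Step 4. [(-(-4*x)) + 6 = 30] subtract 6: x sits inside (… + 6). So sub: -(-4*x) = 24.
Step 5. [-(-4*x) = 24] LHS negated; negate both sides ⇒ neg: -4*x = -24.
Step 6. [-4*x = -24] LHS = -4·(…); ÷-4 both sides. So div: x = 6.

Answer: x ∈ {6}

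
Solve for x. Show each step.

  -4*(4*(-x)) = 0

Step 1. [-4*(4*(-x)) = 0] divide by the outer -4, so div: 4*(-x) = 0.
Step 2. [4*(-x) = 0] 4·(inner) — divide through by 4. So div: -x = 0.
Step 3. [-x = 0] leading − — multiply by −1 ⇒ neg: x = 0.

Answer: x ∈ {0}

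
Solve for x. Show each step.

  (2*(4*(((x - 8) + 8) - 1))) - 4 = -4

Step 1. [(2*(4*(((x - 8) + 8) - 1))) - 4 = -4] peel the -4: add 4 from each side. So sub: 2*(4*(((x - 8) + 8) - 1)) = 0.
Step 2. [2*(4*(((x - 8) + 8) - 1)) = 0] leading coefficient 2: divide by 2 ⇒ div: 4*(((x - 8) + 8) - 1) = 0.
Step 3. [4*(((x - 8) + 8) - 1) = 0] LHS = 4·(…); ÷4 both sides, so div: ((x - 8) + 8) - 1 = 0.
Step 4. [((x - 8) + 8) - 1 = 0] 1 comes off first (add 1). So sub: (x - 8) + 8 = 1.
Step 5. [(x - 8) + 8 = 1] +8 is outermost — subtract 8 both sides. So sub: x - 8 = -7.
Step 6. [x - 8 = -7] peel the -8: add 8 from each side, so sub: x = 1.

Answer: x ∈ {1}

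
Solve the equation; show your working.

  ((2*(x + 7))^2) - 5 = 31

Step 1. [((2*(x + 7))^2) - 5 = 31] peel the -5: add 5 from each side ⇒ sub: (2*(x + 7))^2 = 36.
Step 2. [(2*(x + 7))^2 = 36] √ both sides: 36 ≥ 0 gives two branches ⇒ sqrt: 2*(x + 7) = 6 or -6.
Step 3. [2*(x + 7) = 6 or -6] leading coefficient 2: divide by 2, so div: x + 7 = 3 or -3.
Step 4. [x + 7 = 3 or -3] +7 is outermost — subtract 7 both sides. So sub: x = -4 or -10.

Answer: x ∈ {-10, -4}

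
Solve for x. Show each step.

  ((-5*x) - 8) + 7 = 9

Step 1. [((-5*x) - 8) + 7 = 9] +7 is outermost — subtract 7 both sides, so sub: (-5*x) - 8 = 2.
Step 2. [(-5*x) - 8 = 2] the outer -8 inverts by adding 8, so sub: -5*x = 10.
Step 3. [-5*x = 10] -5 out front; divide by -5, so div: x = -2.

Answer: x ∈ {-2}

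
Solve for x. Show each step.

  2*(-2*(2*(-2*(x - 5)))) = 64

Step 1. [2*(-2*(2*(-2*(x - 5)))) = 64] 2·(inner) — divide through by 2, so div: -2*(2*(-2*(x - 5))) = 32.
Step 2. [-2*(2*(-2*(x - 5))) = 32] divide by the outer -2 ⇒ div: 2*(-2*(x - 5)) = -16.
Step 3. [2*(-2*(x - 5)) = -16] divide by the outer 2, so div: -2*(x - 5) = -8.
Step 4. [-2*(x - 5) = -8] leading coefficient -2: divide by -2. So div: x - 5 = 4.
Step 5. [x - 5 = 4] add 5: x sits inside (… - 5) ⇒ sub: x = 9.

Answer: x ∈ {9}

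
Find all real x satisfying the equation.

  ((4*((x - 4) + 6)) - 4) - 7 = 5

Step 1. [((4*((x - 4) + 6)) - 4) - 7 = 5] the outer -7 inverts by adding 7. So sub: (4*((x - 4) + 6)) - 4 = 12.
Step 2. [(4*((x - 4) + 6)) - 4 = 12] 4 | LHS and 4 | 12: pull 4 out ⇒ factor: ((x - 4) + 6) - 1 = 3.
Step 3. [((x - 4) + 6) - 1 = 3] the outer -1 inverts by adding 1, so sub: (x - 4) + 6 = 4.
Step 4. [(x - 4) + 6 = 4] 6 comes off first (subtract 6), so sub: x - 4 = -2.
Step 5. [x - 4 = -2] peel the -4: add 4 from each side. So sub: x = 2.

Answer: x ∈ {2}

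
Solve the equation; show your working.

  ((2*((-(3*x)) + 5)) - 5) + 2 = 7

Step 1. [((2*((-(3*x)) + 5)) - 5) + 2 = 7] peel the +2: subtract 2 from each side, so sub: (2*((-(3*x)) + 5)) - 5 = 5.
Step 2. [(2*((-(3*x)) + 5)) - 5 = 5] -5 is outermost — add 5 both sides. So sub: 2*((-(3*x)) + 5) = 10.
Step 3. [2*((-(3*x)) + 5) = 10] LHS = 2·(…); ÷2 both sides. So div: (-(3*x)) + 5 = 5.
Step 4. [(-(3*x)) + 5 = 5] the outer +5 inverts by subtracting 5. So sub: -(3*x) = 0.
Step 5. [-(3*x) = 0] flip signs both sides. So neg: 3*x = 0.
Step 6. [3*x = 0] 3 out front; divide by 3, so div: x = 0.

Answer: x ∈ {0}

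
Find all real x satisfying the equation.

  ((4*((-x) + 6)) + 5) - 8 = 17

Step 1. [((4*((-x) + 6)) + 5) - 8 = 17] -8 is outermost — add 8 both sides ⇒ sub: (4*((-x) + 6)) + 5 = 25.
Step 2. [(4*((-x) + 6)) + 5 = 25] the outer +5 inverts by subtracting 5, so sub: 4*((-x) + 6) = 20.
Step 3. [4*((-x) + 6) = 20] 4 out front; divide by 4, so div: (-x) + 6 = 5.
Step 4. [(-x) + 6 = 5] peel the +6: subtract 6 from each side, so sub: -x = -1.
Step 5. [-x = -1] flip signs both sides, so neg: x = 1.

Answer: x ∈ {1}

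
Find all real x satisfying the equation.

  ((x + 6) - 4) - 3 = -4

Step 1. [((x + 6) - 4) - 3 = -4] peel the -3: add 3 from each side, so sub: (x + 6) - 4 = -1.
Step 2. [(x + 6) - 4 = -1] add 4: x sits inside (… - 4), so sub: x + 6 = 3.
Step 3. [x + 6 = 3] 6 comes off first (subtract 6), so sub: x = -3.

Answer: x ∈ {-3}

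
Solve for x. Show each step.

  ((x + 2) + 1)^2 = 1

Step 1. [((x + 2) + 1)^2 = 1] √ both sides: 1 ≥ 0 gives two branches. So sqrt: (x + 2) + 1 = 1 or -1.
Step 2. [(x + 2) + 1 = 1 or -1] 1 comes off first (subtract 1). So sub: x + 2 = 0 or -2.
Step 3. [x + 2 = 0 or -2] the outer +2 inverts by subtracting 2, so sub: x = -2 or -4.

Answer: x ∈ {-4, -2}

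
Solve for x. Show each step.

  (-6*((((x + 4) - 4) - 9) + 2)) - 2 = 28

Step 1. [(-6*((((x + 4) - 4) - 9) + 2)) - 2 = 28] the outer -2 inverts by adding 2, so sub: -6*((((x + 4) - 4) - 9) + 2) = 30.
Step 2. [-6*((((x + 4) - 4) - 9) + 2) = 30] divide by the outer -6, so div: (((x + 4) - 4) - 9) + 2 = -5.
Step 3. [(((x + 4) - 4) - 9) + 2 = -5] the outer +2 inverts by subtracting 2 ⇒ sub: ((x + 4) - 4) - 9 = -7.
Step 4. [((x + 4) - 4) - 9 = -7] peel the -9: add 9 from each side, so sub: (x + 4) - 4 = 2.
Step 5. [(x + 4) - 4 = 2] peel the -4: add 4 from each side ⇒ sub: x + 4 = 6.
Step 6. [x + 4 = 6] 4 comes off first (subtract 4), so sub: x = 2.

Answer: x ∈ {2}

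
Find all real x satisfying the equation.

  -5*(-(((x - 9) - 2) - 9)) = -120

Step 1. [-5*(-(((x - 9) - 2) - 9)) = -120] LHS = -5·(…); ÷-5 both sides. So div: -(((x - 9) - 2) - 9) = 24.
Step 2. [-(((x - 9) - 2) - 9) = 24] LHS negated; negate both sides, so neg: ((x - 9) - 2) - 9 = -24.
Step 3. [((x - 9) - 2) - 9 = -24] peel the -9: add 9 from each side. So sub: (x - 9) - 2 = -15.
Step 4. [(x - 9) - 2 = -15] the outer -2 inverts by adding 2 ⇒ sub: x - 9 = -13.
Step 5. [x - 9 = -13] 9 comes off first (add 9), so sub: x = -4.

Answer: x ∈ {-4}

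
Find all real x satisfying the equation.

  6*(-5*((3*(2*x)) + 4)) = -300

Step 1. [6*(-5*((3*(2*x)) + 4)) = -300] LHS = 6·(…); ÷6 both sides ⇒ div: -5*((3*(2*x)) + 4) = -50.
Step 2. [-5*((3*(2*x)) + 4) = -50] LHS = -5·(…); ÷-5 both sides. So div: (3*(2*x)) + 4 = 10.
Step 3. [(3*(2*x)) + 4 = 10] +4 is outermost — subtract 4 both sides. So sub: 3*(2*x) = 6.
Step 4. [3*(2*x) = 6] leading coefficient 3: divide by 3. So div: 2*x = 2.
Step 5. [2*x = 2] 2·(inner) — divide through by 2, so div: x = 1.

Answer: x ∈ {1}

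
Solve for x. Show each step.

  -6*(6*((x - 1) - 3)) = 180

Step 1. [-6*(6*((x - 1) - 3)) = 180] -6·(inner) — divide through by -6, so div: 6*((x - 1) - 3) = -30.
Step 2. [6*((x - 1) - 3) = -30] 6·(inner) — divide through by 6 ⇒ div: (x - 1) - 3 = -5.
Step 3. [(x - 1) - 3 = -5] peel the -3: add 3 from each side. So sub: x - 1 = -2.
Step 4. [x - 1 = -2] peel the -1: add 1 from each side ⇒ sub: x = -1.

Answer: x ∈ {-1}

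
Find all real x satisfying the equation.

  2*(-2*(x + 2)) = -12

Step 1. [2*(-2*(x + 2)) = -12] leading coefficient 2: divide by 2, so div: -2*(x + 2) = -6.
Step 2. [-2*(x + 2) = -6] -2 out front; divide by -2, so div: x + 2 = 3.
Step 3. [x + 2 = 3] the outer +2 inverts by subtracting 2 ⇒ sub: x = 1.

Answer: x ∈ {1}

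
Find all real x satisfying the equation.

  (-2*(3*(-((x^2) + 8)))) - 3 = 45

Step 1. [(-2*(3*(-((x^2) + 8)))) - 3 = 45] 3 comes off first (add 3). So sub: -2*(3*(-((x^2) + 8))) = 48.
Step 2. [-2*(3*(-((x^2) + 8))) = 48] -2·(inner) — divide through by -2, so div: 3*(-((x^2) + 8)) = -24.
Step 3. [3*(-((x^2) + 8)) = -24] leading coefficient 3: divide by 3, so div: -((x^2) + 8) = -8.
Step 4. [-((x^2) + 8) = -8] leading − — multiply by −1, so neg: (x^2) + 8 = 8.
Step 5. [(x^2) + 8 = 8] peel the +8: subtract 8 from each side. So sub: x^2 = 0.
Step 6. [x^2 = 0] LHS squared, RHS 0 ≥ 0: apply √ (±). So sqrt: x = 0.

Answer: x ∈ {0}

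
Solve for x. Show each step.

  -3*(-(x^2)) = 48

Step 1. [-3*(-(x^2)) = 48] leading coefficient -3: divide by -3, so div: -(x^2) = -16.
Step 2. [-(x^2) = -16] flip signs both sides. So neg: x^2 = 16.
Step 3. [x^2 = 16] √ both sides: 16 ≥ 0 gives two branches, so sqrt: x = 4 or -4.

Answer: x ∈ {-4, 4}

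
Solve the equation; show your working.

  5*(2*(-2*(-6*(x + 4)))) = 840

Step 1. [5*(2*(-2*(-6*(x + 4)))) = 840] leading coefficient 5: divide by 5 ⇒ div: 2*(-2*(-6*(x + 4))) = 168.
Step 2. [2*(-2*(-6*(x + 4))) = 168] divide by the outer 2, so div: -2*(-6*(x + 4)) = 84.
Step 3. [-2*(-6*(x + 4)) = 84] -2 out front; divide by -2 ⇒ div: -6*(x + 4) = -42.
Step 4. [-6*(x + 4) = -42] LHS = -6·(…); ÷-6 both sides, so div: x + 4 = 7.
Step 5. [x + 4 = 7] subtract 4: x sits inside (… + 4). So sub: x = 3.

Answer: x ∈ {3}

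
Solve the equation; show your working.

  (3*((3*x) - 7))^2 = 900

Step 1. [(3*((3*x) - 7))^2 = 900] √ both sides: 900 ≥ 0 gives two branches ⇒ sqrt: 3*((3*x) - 7) = 30 or -30.
Step 2. [3*((3*x) - 7) = 30 or -30] divide by the outer 3. So div: (3*x) - 7 = 10 or -10.
Step 3. [(3*x) - 7 = 10 or -10] 7 comes off first (add 7), so sub: 3*x = 17 or -3.
Step 4. [3*x = 17 or -3] 3 out front; divide by 3, so div: x = 17/3 or -1.

Answer: x ∈ {-1, 17/3}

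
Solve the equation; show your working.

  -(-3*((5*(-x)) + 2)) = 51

Step 1. [-(-3*((5*(-x)) + 2)) = 51] LHS negated; negate both sides ⇒ neg: -3*((5*(-x)) + 2) = -51.
Step 2. [-3*((5*(-x)) + 2) = -51] leading coefficient -3: divide by -3, so div: (5*(-x)) + 2 = 17.
Step 3. [(5*(-x)) + 2 = 17] +2 is outermost — subtract 2 both sides. So sub: 5*(-x) = 15.
Step 4. [5*(-x) = 15] LHS = 5·(…); ÷5 both sides, so div: -x = 3.
Step 5. [-x = 3] flip signs both sides, so neg: x = -3.

Answer: x ∈ {-3}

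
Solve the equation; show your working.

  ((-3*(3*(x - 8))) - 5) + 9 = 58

Step 1. [((-3*(3*(x - 8))) - 5) + 9 = 58] 9 comes off first (subtract 9). So sub: (-3*(3*(x - 8))) - 5 = 49.
Step 2. [(-3*(3*(x - 8))) - 5 = 49] the outer -5 inverts by adding 5. So sub: -3*(3*(x - 8)) = 54.
Step 3. [-3*(3*(x - 8)) = 54] LHS = -3·(…); ÷-3 both sides. So div: 3*(x - 8) = -18.
Step 4. [3*(x - 8) = -18] LHS = 3·(…); ÷3 both sides, so div: x - 8 = -6.
Step 5. [x - 8 = -6] peel the -8: add 8 from each side ⇒ sub: x = 2.

Answer: x ∈ {2}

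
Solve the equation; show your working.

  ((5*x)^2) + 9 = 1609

Step 1. [((5*x)^2) + 9 = 1609] 9 comes off first (subtract 9) ⇒ sub: (5*x)^2 = 1600.
Step 2. [(5*x)^2 = 1600] 1600 ≥ 0, LHS is (·)² — take ±√, so sqrt: 5*x = 40 or -40.
Step 3. [5*x = 40 or -40] 5 out front; divide by 5. So div: x = 8 or -8.

Answer: x ∈ {-8, 8}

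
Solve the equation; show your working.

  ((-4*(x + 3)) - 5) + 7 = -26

Step 1. [((-4*(x + 3)) - 5) + 7 = -26] peel the +7: subtract 7 from each side. So sub: (-4*(x + 3)) - 5 = -33.
Step 2. [(-4*(x + 3)) - 5 = -33] 5 comes off first (add 5). So sub: -4*(x + 3) = -28.
Step 3. [-4*(x + 3) = -28] leading coefficient -4: divide by -4 ⇒ div: x + 3 = 7.
Step 4. [x + 3 = 7] +3 is outermost — subtract 3 both sides ⇒ sub: x = 4.

Answer: x ∈ {4}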